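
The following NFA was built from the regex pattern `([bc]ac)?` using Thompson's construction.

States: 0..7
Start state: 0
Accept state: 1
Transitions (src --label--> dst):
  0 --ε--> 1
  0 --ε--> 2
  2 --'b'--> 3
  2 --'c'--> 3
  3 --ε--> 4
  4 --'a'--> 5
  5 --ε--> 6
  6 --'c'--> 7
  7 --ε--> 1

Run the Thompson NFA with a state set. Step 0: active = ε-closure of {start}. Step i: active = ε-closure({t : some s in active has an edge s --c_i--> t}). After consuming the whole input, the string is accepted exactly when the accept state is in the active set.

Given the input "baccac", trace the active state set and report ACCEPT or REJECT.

initial (ε-close {0}): {0,1,2}
'b' @ 1: {3,4}
'a' @ 2: {5,6}
'c' @ 3: {1,7}  ✓accept
'c' @ 4: {}  — state set empty
rest 'ac' ignored (set empty)
after full input: {}  (accept=1 not in)

Answer: REJECT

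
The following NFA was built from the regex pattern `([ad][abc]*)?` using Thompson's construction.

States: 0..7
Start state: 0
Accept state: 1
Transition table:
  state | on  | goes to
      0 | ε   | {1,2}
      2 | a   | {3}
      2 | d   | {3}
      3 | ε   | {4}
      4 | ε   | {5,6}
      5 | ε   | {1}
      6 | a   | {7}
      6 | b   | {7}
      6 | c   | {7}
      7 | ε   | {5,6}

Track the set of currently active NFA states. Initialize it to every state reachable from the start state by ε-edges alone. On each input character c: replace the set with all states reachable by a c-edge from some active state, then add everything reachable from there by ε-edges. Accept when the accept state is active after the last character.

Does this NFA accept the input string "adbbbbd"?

Answer: REJECT

Trace:
initial (ε-close {0}): {0,1,2}
'a' @ 1: {1,3,4,5,6}  ✓accept
'd' @ 2: {}  — dead — no transitions
rest 'bbbbd' ignored (set empty)
after full input: {}  (accept=1 not in)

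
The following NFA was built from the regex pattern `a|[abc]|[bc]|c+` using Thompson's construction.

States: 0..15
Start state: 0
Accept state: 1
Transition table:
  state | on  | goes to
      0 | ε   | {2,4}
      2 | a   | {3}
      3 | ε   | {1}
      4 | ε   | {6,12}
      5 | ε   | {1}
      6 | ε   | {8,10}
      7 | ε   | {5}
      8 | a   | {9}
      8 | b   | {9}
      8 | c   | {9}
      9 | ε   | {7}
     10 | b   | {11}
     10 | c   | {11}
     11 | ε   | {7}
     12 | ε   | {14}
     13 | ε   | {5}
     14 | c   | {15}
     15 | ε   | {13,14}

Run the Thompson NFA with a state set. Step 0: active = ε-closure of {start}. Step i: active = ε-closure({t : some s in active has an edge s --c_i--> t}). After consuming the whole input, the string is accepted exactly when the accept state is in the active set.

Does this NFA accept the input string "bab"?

Answer: REJECT

Steps:
S₀ = ε-closure({0}) = {0,2,4,6,8,10,12,14}
'b' @ 1: {1,5,7,9,11}  ✓accept
'a' @ 2: {}  — no active states
rest 'b' ignored (set empty)
final: {}; accept 1 not in set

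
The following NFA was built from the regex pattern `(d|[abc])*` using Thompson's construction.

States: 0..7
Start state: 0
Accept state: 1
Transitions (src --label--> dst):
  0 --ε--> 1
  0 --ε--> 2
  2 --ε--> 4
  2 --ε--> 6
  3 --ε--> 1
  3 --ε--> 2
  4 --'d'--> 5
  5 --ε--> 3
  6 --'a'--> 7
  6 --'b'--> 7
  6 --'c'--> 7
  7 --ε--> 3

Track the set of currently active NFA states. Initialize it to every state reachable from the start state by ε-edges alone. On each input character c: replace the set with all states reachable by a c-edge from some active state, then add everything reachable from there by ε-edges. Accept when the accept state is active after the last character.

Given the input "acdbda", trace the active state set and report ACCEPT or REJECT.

start: ε-closure({0}) = {0,1,2,4,6}
'a' @ 1: {1,2,3,4,6,7}  [accepting]
'c' @ 2: {1,2,3,4,6,7}  [accepting]
'd' @ 3: {1,2,3,4,5,6}  [accepting]
'b' @ 4: {1,2,3,4,6,7}  [accepting]
'd' @ 5: {1,2,3,4,5,6}  [accepting]
'a' @ 6: {1,2,3,4,6,7}  [accepting]
after full input: {1,2,3,4,6,7}  (accept=1 in)

Answer: ACCEPT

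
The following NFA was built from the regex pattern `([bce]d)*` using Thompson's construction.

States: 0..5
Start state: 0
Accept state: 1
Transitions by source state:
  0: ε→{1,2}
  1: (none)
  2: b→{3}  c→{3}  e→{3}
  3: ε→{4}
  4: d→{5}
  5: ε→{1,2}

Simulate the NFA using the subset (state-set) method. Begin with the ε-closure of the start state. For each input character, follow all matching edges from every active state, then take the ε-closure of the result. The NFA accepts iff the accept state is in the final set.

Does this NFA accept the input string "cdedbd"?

start: ε-closure({0}) = {0,1,2}
'c' @ 1: {3,4}
'd' @ 2: {1,2,5}  [accepting]
'e' @ 3: {3,4}
'd' @ 4: {1,2,5}  [accepting]
'b' @ 5: {3,4}
'd' @ 6: {1,2,5}  [accepting]
final: {1,2,5}; accept 1 in set

Answer: ACCEPT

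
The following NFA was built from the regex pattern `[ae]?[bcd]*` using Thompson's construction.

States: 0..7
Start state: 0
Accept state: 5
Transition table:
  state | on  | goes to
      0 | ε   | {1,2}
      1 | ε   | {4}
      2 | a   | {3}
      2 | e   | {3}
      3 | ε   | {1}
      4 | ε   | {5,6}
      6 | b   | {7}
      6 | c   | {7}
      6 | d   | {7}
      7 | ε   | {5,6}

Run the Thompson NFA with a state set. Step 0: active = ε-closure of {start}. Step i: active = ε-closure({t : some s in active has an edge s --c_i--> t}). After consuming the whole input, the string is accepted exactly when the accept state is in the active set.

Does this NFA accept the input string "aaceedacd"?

initial (ε-close {0}): {0,1,2,4,5,6}
'a' @ 1: {1,3,4,5,6}  [accepting]
'a' @ 2: {}  — dead — no transitions
rest 'ceedacd' ignored (set empty)
final: {}; accept 5 not in set

Answer: REJECT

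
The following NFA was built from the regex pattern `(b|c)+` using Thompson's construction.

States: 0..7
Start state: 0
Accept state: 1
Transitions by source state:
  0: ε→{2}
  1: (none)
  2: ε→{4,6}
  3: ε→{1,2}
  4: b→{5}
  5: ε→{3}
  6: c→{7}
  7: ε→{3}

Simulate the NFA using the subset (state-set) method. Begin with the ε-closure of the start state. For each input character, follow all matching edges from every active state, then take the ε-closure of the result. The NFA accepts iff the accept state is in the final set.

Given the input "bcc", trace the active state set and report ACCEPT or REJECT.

start: ε-closure({0}) = {0,2,4,6}
'b' @ 1: {1,2,3,4,5,6}  [accepting]
'c' @ 2: {1,2,3,4,6,7}  [accepting]
'c' @ 3: {1,2,3,4,6,7}  [accepting]
after full input: {1,2,3,4,6,7}  (accept=1 in)

Answer: ACCEPT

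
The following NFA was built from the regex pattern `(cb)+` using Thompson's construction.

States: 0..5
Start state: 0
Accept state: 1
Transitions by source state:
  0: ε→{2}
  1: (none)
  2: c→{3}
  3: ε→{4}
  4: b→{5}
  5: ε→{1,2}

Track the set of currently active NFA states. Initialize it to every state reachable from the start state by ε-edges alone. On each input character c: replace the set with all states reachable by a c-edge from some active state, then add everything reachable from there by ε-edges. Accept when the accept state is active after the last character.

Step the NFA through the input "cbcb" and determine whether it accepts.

Answer: ACCEPT

Steps:
S₀ = ε-closure({0}) = {0,2}
'c' @ 1: {3,4}
'b' @ 2: {1,2,5}  ✓accept
'c' @ 3: {3,4}
'b' @ 4: {1,2,5}  ✓accept
final: {1,2,5}; accept 1 in set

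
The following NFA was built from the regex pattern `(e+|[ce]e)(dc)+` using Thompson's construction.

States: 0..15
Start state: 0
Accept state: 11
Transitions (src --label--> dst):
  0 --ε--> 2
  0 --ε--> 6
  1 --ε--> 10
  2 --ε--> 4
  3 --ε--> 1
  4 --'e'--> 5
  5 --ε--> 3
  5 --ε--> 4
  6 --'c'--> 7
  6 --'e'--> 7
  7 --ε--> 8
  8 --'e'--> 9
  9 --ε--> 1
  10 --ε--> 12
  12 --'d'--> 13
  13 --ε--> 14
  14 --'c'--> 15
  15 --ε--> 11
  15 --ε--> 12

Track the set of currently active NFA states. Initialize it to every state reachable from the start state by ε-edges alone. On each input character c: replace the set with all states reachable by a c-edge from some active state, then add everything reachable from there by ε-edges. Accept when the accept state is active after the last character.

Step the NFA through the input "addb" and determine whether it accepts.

initial (ε-close {0}): {0,2,4,6}
'a' @ 1: {}  — no active states
rest 'ddb' ignored (set empty)
final: {}; accept 11 not in set

Answer: REJECT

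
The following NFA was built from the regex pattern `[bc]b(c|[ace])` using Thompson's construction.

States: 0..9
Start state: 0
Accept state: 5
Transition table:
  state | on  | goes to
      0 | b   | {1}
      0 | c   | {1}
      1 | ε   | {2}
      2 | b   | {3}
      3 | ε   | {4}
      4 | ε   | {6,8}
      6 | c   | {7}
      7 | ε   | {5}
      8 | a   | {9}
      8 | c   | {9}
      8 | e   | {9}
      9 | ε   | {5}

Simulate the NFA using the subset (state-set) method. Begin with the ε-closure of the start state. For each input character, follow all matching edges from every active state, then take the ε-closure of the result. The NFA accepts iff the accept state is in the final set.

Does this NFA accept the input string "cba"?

initial (ε-close {0}): {0}
'c' @ 1: {1,2}
'b' @ 2: {3,4,6,8}
'a' @ 3: {5,9}  [accepting]
end set {5,9} — state 5 in

Answer: ACCEPT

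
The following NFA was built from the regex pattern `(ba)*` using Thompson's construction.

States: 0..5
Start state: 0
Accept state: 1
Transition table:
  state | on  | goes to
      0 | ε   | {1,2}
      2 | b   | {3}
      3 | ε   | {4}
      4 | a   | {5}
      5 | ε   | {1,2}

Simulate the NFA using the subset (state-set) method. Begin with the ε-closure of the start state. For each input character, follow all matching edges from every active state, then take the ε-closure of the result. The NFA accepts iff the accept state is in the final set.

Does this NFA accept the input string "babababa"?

Answer: ACCEPT

Trace:
start: ε-closure({0}) = {0,1,2}
'b' @ 1: {3,4}
'a' @ 2: {1,2,5}  (accept∈set)
'b' @ 3: {3,4}
'a' @ 4: {1,2,5}  (accept∈set)
'b' @ 5: {3,4}
'a' @ 6: {1,2,5}  (accept∈set)
'b' @ 7: {3,4}
'a' @ 8: {1,2,5}  (accept∈set)
final: {1,2,5}; accept 1 in set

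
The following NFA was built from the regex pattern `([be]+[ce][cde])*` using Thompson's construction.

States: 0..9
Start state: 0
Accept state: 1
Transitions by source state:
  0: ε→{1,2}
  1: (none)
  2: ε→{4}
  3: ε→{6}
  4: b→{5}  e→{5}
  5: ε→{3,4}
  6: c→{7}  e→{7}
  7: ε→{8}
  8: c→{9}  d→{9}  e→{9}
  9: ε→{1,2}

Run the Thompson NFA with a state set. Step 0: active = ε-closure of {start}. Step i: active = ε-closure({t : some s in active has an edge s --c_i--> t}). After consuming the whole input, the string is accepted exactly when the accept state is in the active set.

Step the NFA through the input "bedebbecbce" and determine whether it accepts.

Answer: ACCEPT

Trace:
start: ε-closure({0}) = {0,1,2,4}
'b' @ 1: {3,4,5,6}
'e' @ 2: {3,4,5,6,7,8}
'd' @ 3: {1,2,4,9}  ✓accept
'e' @ 4: {3,4,5,6}
'b' @ 5: {3,4,5,6}
'b' @ 6: {3,4,5,6}
'e' @ 7: {3,4,5,6,7,8}
'c' @ 8: {1,2,4,7,8,9}  ✓accept
'b' @ 9: {3,4,5,6}
'c' @ 10: {7,8}
'e' @ 11: {1,2,4,9}  ✓accept
final: {1,2,4,9}; accept 1 in set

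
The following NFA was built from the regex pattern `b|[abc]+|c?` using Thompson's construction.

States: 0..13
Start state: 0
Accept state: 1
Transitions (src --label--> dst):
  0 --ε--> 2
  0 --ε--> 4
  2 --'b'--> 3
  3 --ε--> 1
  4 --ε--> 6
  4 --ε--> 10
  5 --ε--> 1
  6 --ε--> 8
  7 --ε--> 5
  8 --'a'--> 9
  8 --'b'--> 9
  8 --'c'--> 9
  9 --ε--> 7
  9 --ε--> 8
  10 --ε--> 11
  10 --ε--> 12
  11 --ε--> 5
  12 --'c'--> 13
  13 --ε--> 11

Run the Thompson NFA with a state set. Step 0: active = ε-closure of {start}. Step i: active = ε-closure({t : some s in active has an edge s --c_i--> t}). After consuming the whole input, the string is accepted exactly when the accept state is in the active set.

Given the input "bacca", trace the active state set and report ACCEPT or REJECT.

Answer: ACCEPT

Derivation:
initial (ε-close {0}): {0,1,2,4,5,6,8,10,11,12}
'b' @ 1: {1,3,5,7,8,9}  ✓accept
'a' @ 2: {1,5,7,8,9}  ✓accept
'c' @ 3: {1,5,7,8,9}  ✓accept
'c' @ 4: {1,5,7,8,9}  ✓accept
'a' @ 5: {1,5,7,8,9}  ✓accept
after full input: {1,5,7,8,9}  (accept=1 in)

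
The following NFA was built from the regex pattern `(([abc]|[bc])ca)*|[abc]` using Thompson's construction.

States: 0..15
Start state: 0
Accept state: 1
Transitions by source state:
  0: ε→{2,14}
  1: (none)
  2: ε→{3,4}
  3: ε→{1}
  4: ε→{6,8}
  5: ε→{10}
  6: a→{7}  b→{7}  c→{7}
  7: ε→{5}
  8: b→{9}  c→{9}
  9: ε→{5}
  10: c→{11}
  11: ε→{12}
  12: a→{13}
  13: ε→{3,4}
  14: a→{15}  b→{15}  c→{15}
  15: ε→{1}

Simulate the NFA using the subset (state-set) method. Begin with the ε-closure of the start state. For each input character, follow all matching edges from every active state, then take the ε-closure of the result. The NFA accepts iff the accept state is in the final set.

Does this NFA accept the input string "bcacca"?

start: ε-closure({0}) = {0,1,2,3,4,6,8,14}
'b' @ 1: {1,5,7,9,10,15}  (accept∈set)
'c' @ 2: {11,12}
'a' @ 3: {1,3,4,6,8,13}  (accept∈set)
'c' @ 4: {5,7,9,10}
'c' @ 5: {11,12}
'a' @ 6: {1,3,4,6,8,13}  (accept∈set)
end set {1,3,4,6,8,13} — state 1 in

Answer: ACCEPT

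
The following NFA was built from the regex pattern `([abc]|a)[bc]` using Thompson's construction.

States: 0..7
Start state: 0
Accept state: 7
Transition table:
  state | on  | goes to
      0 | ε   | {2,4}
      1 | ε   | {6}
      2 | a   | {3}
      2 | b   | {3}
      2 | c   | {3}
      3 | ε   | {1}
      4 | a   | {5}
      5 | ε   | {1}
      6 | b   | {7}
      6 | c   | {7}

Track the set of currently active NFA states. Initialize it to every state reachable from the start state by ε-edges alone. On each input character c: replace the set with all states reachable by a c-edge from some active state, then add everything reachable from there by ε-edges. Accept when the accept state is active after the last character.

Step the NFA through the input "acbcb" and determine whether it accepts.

S₀ = ε-closure({0}) = {0,2,4}
'a' @ 1: {1,3,5,6}
'c' @ 2: {7}  (accept∈set)
'b' @ 3: {}  — dead — no transitions
rest 'cb' ignored (set empty)
end set {} — state 7 not in

Answer: REJECT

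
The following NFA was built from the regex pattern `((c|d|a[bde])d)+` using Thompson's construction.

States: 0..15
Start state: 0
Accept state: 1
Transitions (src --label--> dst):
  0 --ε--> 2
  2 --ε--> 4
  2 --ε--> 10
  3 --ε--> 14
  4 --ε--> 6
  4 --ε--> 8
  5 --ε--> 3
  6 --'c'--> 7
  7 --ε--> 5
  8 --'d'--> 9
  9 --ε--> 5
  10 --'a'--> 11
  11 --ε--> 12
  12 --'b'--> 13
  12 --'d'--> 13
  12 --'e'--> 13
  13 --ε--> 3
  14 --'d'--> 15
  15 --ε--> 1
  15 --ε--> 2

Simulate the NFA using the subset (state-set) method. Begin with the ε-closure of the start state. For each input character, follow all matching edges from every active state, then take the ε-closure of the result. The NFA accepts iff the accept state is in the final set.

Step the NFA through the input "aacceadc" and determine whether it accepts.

Answer: REJECT

Trace:
start: ε-closure({0}) = {0,2,4,6,8,10}
'a' @ 1: {11,12}
'a' @ 2: {}  — dead — no transitions
rest 'cceadc' ignored (set empty)
after full input: {}  (accept=1 not in)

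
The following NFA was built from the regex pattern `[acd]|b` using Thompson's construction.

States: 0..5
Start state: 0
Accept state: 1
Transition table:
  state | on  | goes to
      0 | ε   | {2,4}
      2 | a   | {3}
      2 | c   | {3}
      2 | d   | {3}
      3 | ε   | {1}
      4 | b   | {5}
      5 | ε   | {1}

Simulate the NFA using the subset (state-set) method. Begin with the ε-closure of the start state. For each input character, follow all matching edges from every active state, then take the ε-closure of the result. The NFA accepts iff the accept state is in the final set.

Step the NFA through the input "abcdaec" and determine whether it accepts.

S₀ = ε-closure({0}) = {0,2,4}
'a' @ 1: {1,3}  [accepting]
'b' @ 2: {}  — dead — no transitions
rest 'cdaec' ignored (set empty)
end set {} — state 1 not in

Answer: REJECT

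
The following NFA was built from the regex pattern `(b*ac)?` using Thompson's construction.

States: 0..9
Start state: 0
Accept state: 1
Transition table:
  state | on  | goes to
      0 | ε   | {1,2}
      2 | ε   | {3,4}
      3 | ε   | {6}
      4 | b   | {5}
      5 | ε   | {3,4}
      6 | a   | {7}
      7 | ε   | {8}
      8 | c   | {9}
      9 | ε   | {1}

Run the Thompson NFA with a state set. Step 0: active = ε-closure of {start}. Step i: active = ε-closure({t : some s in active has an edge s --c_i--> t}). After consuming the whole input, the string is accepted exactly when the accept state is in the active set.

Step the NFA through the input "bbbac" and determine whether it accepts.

Answer: ACCEPT

Derivation:
S₀ = ε-closure({0}) = {0,1,2,3,4,6}
'b' @ 1: {3,4,5,6}
'b' @ 2: {3,4,5,6}
'b' @ 3: {3,4,5,6}
'a' @ 4: {7,8}
'c' @ 5: {1,9}  (accept∈set)
final: {1,9}; accept 1 in set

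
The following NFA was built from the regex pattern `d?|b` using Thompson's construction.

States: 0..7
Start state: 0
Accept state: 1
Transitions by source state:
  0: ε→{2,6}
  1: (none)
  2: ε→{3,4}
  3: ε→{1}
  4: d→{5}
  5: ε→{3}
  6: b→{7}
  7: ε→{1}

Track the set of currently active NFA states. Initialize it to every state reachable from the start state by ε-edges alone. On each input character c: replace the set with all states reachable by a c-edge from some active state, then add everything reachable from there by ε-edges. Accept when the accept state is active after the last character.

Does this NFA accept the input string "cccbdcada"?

Answer: REJECT

Steps:
initial (ε-close {0}): {0,1,2,3,4,6}
'c' @ 1: {}  — no active states
rest 'ccbdcada' ignored (set empty)
end set {} — state 1 not in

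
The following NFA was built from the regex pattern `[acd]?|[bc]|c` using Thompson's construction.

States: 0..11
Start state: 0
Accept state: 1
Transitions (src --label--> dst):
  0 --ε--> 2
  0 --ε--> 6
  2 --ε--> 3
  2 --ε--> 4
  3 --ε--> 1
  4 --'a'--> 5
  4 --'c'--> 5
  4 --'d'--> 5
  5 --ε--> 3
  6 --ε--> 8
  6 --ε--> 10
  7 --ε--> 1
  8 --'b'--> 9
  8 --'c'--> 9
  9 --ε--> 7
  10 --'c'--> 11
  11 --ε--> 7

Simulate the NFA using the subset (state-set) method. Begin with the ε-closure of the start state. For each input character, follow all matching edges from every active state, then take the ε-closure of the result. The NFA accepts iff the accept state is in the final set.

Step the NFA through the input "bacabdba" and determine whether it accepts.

Answer: REJECT

Trace:
initial (ε-close {0}): {0,1,2,3,4,6,8,10}
'b' @ 1: {1,7,9}  (accept∈set)
'a' @ 2: {}  — no active states
rest 'cabdba' ignored (set empty)
after full input: {}  (accept=1 not in)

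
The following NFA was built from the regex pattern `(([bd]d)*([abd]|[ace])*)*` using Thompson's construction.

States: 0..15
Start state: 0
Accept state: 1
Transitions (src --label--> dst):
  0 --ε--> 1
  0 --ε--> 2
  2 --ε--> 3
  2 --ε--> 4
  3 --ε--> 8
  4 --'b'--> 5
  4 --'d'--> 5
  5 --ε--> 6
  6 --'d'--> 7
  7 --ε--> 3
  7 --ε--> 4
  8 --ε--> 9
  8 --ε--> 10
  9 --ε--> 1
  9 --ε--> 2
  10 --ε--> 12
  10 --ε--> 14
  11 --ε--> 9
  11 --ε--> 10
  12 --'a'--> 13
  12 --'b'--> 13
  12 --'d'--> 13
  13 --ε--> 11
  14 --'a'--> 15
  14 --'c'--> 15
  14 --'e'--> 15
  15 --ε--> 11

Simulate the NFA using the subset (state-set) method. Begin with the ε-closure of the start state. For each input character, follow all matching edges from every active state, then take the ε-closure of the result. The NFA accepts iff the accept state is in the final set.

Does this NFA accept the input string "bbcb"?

Answer: ACCEPT

Derivation:
initial (ε-close {0}): {0,1,2,3,4,8,9,10,12,14}
'b' @ 1: {1,2,3,4,5,6,8,9,10,11,12,13,14}  ✓accept
'b' @ 2: {1,2,3,4,5,6,8,9,10,11,12,13,14}  ✓accept
'c' @ 3: {1,2,3,4,8,9,10,11,12,14,15}  ✓accept
'b' @ 4: {1,2,3,4,5,6,8,9,10,11,12,13,14}  ✓accept
end set {1,2,3,4,5,6,8,9,10,11,12,13,14} — state 1 in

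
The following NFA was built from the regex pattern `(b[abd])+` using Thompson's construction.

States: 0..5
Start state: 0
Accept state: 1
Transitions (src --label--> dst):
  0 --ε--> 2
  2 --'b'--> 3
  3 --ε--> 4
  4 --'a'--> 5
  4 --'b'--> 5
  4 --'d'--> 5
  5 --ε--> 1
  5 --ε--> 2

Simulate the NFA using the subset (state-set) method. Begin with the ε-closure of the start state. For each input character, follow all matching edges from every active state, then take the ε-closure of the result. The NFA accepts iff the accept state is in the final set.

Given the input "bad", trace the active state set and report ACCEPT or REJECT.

initial (ε-close {0}): {0,2}
'b' @ 1: {3,4}
'a' @ 2: {1,2,5}  (accept∈set)
'd' @ 3: {}  — no active states
end set {} — state 1 not in

Answer: REJECT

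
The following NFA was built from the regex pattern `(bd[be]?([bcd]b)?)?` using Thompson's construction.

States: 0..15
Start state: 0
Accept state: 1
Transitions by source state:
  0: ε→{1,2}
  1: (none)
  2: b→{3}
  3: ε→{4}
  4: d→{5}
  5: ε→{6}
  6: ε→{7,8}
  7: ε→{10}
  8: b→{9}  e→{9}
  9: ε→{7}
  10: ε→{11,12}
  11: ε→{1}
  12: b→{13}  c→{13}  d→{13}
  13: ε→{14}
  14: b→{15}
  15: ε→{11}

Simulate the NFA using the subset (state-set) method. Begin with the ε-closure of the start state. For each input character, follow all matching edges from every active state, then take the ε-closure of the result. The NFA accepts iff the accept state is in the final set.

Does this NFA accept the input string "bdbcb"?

Answer: ACCEPT

Steps:
start: ε-closure({0}) = {0,1,2}
'b' @ 1: {3,4}
'd' @ 2: {1,5,6,7,8,10,11,12}  (accept∈set)
'b' @ 3: {1,7,9,10,11,12,13,14}  (accept∈set)
'c' @ 4: {13,14}
'b' @ 5: {1,11,15}  (accept∈set)
final: {1,11,15}; accept 1 in set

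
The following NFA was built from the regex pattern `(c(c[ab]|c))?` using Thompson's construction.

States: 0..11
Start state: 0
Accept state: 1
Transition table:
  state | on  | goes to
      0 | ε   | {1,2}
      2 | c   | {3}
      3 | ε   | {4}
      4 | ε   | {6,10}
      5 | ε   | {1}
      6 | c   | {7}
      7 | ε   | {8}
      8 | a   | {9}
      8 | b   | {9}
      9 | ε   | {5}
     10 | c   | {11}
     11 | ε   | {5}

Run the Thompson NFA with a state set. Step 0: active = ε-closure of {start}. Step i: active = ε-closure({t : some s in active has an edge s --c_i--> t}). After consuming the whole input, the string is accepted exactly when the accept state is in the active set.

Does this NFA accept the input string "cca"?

Answer: ACCEPT

Trace:
initial (ε-close {0}): {0,1,2}
'c' @ 1: {3,4,6,10}
'c' @ 2: {1,5,7,8,11}  (accept∈set)
'a' @ 3: {1,5,9}  (accept∈set)
final: {1,5,9}; accept 1 in set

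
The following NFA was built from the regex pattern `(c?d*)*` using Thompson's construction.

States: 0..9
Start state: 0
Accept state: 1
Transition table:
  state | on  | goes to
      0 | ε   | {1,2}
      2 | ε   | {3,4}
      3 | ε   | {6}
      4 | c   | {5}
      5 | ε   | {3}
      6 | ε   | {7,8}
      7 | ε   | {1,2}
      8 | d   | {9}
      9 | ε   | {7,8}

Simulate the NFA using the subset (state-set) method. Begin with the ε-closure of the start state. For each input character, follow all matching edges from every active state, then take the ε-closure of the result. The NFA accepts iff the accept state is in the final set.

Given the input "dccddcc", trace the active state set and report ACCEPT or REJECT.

initial (ε-close {0}): {0,1,2,3,4,6,7,8}
'd' @ 1: {1,2,3,4,6,7,8,9}  (accept∈set)
'c' @ 2: {1,2,3,4,5,6,7,8}  (accept∈set)
'c' @ 3: {1,2,3,4,5,6,7,8}  (accept∈set)
'd' @ 4: {1,2,3,4,6,7,8,9}  (accept∈set)
'd' @ 5: {1,2,3,4,6,7,8,9}  (accept∈set)
'c' @ 6: {1,2,3,4,5,6,7,8}  (accept∈set)
'c' @ 7: {1,2,3,4,5,6,7,8}  (accept∈set)
final: {1,2,3,4,5,6,7,8}; accept 1 in set

Answer: ACCEPT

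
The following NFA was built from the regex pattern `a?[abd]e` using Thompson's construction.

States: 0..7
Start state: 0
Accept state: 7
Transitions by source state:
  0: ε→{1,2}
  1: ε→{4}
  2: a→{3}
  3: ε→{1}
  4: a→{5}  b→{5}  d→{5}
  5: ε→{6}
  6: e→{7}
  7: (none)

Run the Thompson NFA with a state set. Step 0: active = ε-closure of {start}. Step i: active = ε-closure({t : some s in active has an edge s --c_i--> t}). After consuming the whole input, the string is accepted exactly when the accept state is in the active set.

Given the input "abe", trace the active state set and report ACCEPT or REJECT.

Answer: ACCEPT

Derivation:
S₀ = ε-closure({0}) = {0,1,2,4}
'a' @ 1: {1,3,4,5,6}
'b' @ 2: {5,6}
'e' @ 3: {7}  ✓accept
after full input: {7}  (accept=7 in)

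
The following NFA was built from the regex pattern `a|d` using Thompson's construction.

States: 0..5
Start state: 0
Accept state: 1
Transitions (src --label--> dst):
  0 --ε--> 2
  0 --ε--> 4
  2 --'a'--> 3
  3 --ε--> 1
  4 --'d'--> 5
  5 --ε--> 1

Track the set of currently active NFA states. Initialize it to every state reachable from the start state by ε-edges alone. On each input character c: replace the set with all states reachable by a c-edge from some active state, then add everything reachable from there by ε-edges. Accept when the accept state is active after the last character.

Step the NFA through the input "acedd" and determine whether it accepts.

initial (ε-close {0}): {0,2,4}
'a' @ 1: {1,3}  [accepting]
'c' @ 2: {}  — state set empty
rest 'edd' ignored (set empty)
final: {}; accept 1 not in set

Answer: REJECT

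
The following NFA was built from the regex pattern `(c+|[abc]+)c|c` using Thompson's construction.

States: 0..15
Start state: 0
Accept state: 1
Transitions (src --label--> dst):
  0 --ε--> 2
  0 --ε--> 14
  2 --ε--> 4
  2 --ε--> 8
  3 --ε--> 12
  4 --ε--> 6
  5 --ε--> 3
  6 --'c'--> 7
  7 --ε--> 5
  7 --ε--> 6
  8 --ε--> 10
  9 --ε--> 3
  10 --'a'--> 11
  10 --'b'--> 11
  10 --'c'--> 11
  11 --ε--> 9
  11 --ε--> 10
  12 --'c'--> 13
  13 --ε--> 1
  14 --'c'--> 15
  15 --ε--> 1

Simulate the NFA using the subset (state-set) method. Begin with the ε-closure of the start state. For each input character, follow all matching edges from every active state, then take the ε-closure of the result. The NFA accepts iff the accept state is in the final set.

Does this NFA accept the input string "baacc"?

initial (ε-close {0}): {0,2,4,6,8,10,14}
'b' @ 1: {3,9,10,11,12}
'a' @ 2: {3,9,10,11,12}
'a' @ 3: {3,9,10,11,12}
'c' @ 4: {1,3,9,10,11,12,13}  [accepting]
'c' @ 5: {1,3,9,10,11,12,13}  [accepting]
final: {1,3,9,10,11,12,13}; accept 1 in set

Answer: ACCEPT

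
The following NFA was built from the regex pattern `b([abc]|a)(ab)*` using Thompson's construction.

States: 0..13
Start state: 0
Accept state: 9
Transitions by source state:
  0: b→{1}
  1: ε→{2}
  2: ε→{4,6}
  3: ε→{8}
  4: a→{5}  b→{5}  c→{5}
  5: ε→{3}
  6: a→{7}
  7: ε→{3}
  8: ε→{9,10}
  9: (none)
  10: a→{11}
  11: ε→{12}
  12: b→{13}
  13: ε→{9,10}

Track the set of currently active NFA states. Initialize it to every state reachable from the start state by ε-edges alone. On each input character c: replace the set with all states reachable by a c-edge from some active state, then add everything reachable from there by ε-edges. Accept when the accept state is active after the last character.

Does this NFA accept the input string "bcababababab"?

Answer: ACCEPT

Trace:
S₀ = ε-closure({0}) = {0}
'b' @ 1: {1,2,4,6}
'c' @ 2: {3,5,8,9,10}  [accepting]
'a' @ 3: {11,12}
'b' @ 4: {9,10,13}  [accepting]
'a' @ 5: {11,12}
'b' @ 6: {9,10,13}  [accepting]
'a' @ 7: {11,12}
'b' @ 8: {9,10,13}  [accepting]
'a' @ 9: {11,12}
'b' @ 10: {9,10,13}  [accepting]
'a' @ 11: {11,12}
'b' @ 12: {9,10,13}  [accepting]
after full input: {9,10,13}  (accept=9 in)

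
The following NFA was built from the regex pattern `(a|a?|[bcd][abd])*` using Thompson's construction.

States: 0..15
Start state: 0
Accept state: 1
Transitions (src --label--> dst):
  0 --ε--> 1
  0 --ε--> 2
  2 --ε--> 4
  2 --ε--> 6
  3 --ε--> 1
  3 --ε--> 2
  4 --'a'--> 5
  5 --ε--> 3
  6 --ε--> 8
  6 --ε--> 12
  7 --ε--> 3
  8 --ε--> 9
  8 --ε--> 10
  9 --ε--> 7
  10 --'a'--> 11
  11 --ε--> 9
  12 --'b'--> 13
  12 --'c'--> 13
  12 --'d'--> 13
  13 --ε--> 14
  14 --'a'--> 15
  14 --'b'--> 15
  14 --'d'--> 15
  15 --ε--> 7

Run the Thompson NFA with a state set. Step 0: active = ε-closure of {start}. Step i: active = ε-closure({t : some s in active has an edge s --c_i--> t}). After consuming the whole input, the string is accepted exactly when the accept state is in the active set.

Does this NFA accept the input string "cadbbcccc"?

initial (ε-close {0}): {0,1,2,3,4,6,7,8,9,10,12}
'c' @ 1: {13,14}
'a' @ 2: {1,2,3,4,6,7,8,9,10,12,15}  [accepting]
'd' @ 3: {13,14}
'b' @ 4: {1,2,3,4,6,7,8,9,10,12,15}  [accepting]
'b' @ 5: {13,14}
'c' @ 6: {}  — no active states
rest 'ccc' ignored (set empty)
final: {}; accept 1 not in set

Answer: REJECT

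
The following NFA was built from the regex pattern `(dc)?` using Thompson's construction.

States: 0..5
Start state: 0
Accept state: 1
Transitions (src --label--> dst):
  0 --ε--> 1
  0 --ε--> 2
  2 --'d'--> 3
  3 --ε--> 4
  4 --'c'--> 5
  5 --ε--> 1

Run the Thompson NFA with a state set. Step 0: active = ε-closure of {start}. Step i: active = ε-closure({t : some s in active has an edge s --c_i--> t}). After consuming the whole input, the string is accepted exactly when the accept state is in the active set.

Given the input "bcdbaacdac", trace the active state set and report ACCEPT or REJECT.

S₀ = ε-closure({0}) = {0,1,2}
'b' @ 1: {}  — state set empty
rest 'cdbaacdac' ignored (set empty)
after full input: {}  (accept=1 not in)

Answer: REJECT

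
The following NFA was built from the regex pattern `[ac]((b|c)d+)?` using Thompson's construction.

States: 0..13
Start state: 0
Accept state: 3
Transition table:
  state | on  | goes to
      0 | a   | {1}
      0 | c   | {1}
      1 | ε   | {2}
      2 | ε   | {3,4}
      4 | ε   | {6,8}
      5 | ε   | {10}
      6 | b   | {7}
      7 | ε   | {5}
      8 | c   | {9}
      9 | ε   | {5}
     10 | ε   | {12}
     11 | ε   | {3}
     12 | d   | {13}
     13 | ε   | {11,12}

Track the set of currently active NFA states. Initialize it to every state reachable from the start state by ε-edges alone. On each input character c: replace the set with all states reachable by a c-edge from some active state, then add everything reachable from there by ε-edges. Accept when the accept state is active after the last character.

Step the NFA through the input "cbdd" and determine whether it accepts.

start: ε-closure({0}) = {0}
'c' @ 1: {1,2,3,4,6,8}  [accepting]
'b' @ 2: {5,7,10,12}
'd' @ 3: {3,11,12,13}  [accepting]
'd' @ 4: {3,11,12,13}  [accepting]
final: {3,11,12,13}; accept 3 in set

Answer: ACCEPT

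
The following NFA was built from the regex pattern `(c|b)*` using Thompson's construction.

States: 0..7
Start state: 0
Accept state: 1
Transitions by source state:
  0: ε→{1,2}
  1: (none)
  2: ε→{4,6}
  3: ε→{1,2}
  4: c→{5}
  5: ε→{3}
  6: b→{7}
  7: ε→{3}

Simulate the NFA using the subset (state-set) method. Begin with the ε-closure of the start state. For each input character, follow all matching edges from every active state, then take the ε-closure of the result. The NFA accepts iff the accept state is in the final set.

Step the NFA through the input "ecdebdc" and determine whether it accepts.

Answer: REJECT

Steps:
start: ε-closure({0}) = {0,1,2,4,6}
'e' @ 1: {}  — dead — no transitions
rest 'cdebdc' ignored (set empty)
final: {}; accept 1 not in set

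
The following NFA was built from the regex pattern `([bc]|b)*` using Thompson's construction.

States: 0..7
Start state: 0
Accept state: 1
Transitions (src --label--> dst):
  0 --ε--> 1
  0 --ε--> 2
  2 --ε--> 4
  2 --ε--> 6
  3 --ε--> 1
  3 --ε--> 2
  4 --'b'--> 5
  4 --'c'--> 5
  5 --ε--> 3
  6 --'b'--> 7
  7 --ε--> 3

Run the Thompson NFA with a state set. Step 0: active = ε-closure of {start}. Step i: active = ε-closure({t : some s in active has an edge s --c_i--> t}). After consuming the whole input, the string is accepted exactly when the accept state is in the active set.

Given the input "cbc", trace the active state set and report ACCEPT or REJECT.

start: ε-closure({0}) = {0,1,2,4,6}
'c' @ 1: {1,2,3,4,5,6}  ✓accept
'b' @ 2: {1,2,3,4,5,6,7}  ✓accept
'c' @ 3: {1,2,3,4,5,6}  ✓accept
final: {1,2,3,4,5,6}; accept 1 in set

Answer: ACCEPT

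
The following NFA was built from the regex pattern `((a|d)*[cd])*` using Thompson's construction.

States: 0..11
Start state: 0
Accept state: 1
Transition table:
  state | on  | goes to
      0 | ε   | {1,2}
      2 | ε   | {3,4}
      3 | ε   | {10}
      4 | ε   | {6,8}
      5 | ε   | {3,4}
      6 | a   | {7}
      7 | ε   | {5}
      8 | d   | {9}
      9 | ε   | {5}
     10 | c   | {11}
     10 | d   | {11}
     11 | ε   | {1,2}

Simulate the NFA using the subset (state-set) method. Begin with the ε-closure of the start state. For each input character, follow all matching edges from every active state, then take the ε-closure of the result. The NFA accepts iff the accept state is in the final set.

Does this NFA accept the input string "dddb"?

initial (ε-close {0}): {0,1,2,3,4,6,8,10}
'd' @ 1: {1,2,3,4,5,6,8,9,10,11}  (accept∈set)
'd' @ 2: {1,2,3,4,5,6,8,9,10,11}  (accept∈set)
'd' @ 3: {1,2,3,4,5,6,8,9,10,11}  (accept∈set)
'b' @ 4: {}  — no active states
final: {}; accept 1 not in set

Answer: REJECT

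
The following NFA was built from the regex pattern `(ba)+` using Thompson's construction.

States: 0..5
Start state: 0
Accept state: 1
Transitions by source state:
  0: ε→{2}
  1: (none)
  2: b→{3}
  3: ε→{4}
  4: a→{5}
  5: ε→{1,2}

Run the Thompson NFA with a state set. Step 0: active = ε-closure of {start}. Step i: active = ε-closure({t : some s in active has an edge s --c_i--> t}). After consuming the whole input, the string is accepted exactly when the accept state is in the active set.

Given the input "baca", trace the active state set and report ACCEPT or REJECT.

start: ε-closure({0}) = {0,2}
'b' @ 1: {3,4}
'a' @ 2: {1,2,5}  (accept∈set)
'c' @ 3: {}  — dead — no transitions
rest 'a' ignored (set empty)
after full input: {}  (accept=1 not in)

Answer: REJECT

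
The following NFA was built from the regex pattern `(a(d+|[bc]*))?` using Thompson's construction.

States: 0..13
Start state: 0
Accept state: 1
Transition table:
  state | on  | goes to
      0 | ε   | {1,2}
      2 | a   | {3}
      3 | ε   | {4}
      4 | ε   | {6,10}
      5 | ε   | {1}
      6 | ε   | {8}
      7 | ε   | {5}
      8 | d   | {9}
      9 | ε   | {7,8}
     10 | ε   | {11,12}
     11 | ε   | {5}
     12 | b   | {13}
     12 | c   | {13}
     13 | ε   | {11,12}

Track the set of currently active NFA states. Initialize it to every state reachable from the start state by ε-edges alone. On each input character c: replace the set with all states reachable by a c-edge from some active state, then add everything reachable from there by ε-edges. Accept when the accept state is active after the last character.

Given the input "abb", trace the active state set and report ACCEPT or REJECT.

S₀ = ε-closure({0}) = {0,1,2}
'a' @ 1: {1,3,4,5,6,8,10,11,12}  [accepting]
'b' @ 2: {1,5,11,12,13}  [accepting]
'b' @ 3: {1,5,11,12,13}  [accepting]
after full input: {1,5,11,12,13}  (accept=1 in)

Answer: ACCEPT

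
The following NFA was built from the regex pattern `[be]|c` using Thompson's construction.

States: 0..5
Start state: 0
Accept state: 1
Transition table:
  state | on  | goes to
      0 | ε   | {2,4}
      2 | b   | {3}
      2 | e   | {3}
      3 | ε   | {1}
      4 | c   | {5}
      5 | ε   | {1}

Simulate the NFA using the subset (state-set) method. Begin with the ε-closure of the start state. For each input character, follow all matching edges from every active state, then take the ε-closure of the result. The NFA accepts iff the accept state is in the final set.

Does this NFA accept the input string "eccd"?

Answer: REJECT

Derivation:
S₀ = ε-closure({0}) = {0,2,4}
'e' @ 1: {1,3}  ✓accept
'c' @ 2: {}  — state set empty
rest 'cd' ignored (set empty)
final: {}; accept 1 not in set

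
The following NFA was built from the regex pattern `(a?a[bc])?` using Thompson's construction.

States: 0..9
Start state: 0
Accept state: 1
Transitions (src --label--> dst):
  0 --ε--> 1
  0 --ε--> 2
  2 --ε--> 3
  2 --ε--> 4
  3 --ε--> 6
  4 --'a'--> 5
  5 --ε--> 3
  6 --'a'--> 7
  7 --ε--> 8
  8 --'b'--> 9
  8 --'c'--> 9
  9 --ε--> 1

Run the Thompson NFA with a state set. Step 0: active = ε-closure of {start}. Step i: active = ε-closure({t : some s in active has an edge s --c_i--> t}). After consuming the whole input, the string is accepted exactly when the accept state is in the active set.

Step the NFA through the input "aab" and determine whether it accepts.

initial (ε-close {0}): {0,1,2,3,4,6}
'a' @ 1: {3,5,6,7,8}
'a' @ 2: {7,8}
'b' @ 3: {1,9}  ✓accept
end set {1,9} — state 1 in

Answer: ACCEPT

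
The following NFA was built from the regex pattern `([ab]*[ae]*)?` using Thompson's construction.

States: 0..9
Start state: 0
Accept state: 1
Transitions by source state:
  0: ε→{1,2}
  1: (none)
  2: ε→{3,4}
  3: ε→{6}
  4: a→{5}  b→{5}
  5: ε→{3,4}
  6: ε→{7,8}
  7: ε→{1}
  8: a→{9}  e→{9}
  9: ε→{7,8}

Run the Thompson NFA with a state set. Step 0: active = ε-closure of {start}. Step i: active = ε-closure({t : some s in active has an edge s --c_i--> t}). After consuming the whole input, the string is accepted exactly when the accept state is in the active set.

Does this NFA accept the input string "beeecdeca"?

Answer: REJECT

Steps:
initial (ε-close {0}): {0,1,2,3,4,6,7,8}
'b' @ 1: {1,3,4,5,6,7,8}  ✓accept
'e' @ 2: {1,7,8,9}  ✓accept
'e' @ 3: {1,7,8,9}  ✓accept
'e' @ 4: {1,7,8,9}  ✓accept
'c' @ 5: {}  — state set empty
rest 'deca' ignored (set empty)
after full input: {}  (accept=1 not in)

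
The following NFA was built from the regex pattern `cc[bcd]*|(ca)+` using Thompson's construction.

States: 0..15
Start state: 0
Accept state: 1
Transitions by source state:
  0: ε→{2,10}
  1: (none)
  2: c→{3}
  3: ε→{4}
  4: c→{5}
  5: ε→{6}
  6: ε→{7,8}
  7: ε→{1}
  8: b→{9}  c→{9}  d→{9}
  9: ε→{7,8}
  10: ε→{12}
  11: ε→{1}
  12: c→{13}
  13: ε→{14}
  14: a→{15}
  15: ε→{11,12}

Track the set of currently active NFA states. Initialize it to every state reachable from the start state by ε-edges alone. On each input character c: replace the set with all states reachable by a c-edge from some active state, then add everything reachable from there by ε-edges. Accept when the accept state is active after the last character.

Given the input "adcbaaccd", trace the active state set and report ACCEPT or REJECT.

start: ε-closure({0}) = {0,2,10,12}
'a' @ 1: {}  — state set empty
rest 'dcbaaccd' ignored (set empty)
after full input: {}  (accept=1 not in)

Answer: REJECT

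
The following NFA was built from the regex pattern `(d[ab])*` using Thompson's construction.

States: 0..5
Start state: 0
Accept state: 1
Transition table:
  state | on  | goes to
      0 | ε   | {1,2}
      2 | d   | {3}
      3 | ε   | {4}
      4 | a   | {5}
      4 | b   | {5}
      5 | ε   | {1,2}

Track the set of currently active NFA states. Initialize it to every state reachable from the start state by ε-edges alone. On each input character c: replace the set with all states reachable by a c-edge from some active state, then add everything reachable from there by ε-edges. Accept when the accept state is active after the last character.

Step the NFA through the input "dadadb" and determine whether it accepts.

start: ε-closure({0}) = {0,1,2}
'd' @ 1: {3,4}
'a' @ 2: {1,2,5}  (accept∈set)
'd' @ 3: {3,4}
'a' @ 4: {1,2,5}  (accept∈set)
'd' @ 5: {3,4}
'b' @ 6: {1,2,5}  (accept∈set)
end set {1,2,5} — state 1 in

Answer: ACCEPT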